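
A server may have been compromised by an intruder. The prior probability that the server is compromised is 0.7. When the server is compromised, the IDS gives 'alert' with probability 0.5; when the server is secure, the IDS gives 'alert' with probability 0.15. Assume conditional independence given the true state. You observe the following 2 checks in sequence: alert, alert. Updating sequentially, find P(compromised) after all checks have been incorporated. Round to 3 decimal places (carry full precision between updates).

0.963

After 'alert': P(compromised) = 0.5·0.7000 / (0.5·0.7000 + 0.15·0.3000) ≈ 0.8861
After 'alert': P(compromised) = 0.5·0.8861 / (0.5·0.8861 + 0.15·0.1139) ≈ 0.9629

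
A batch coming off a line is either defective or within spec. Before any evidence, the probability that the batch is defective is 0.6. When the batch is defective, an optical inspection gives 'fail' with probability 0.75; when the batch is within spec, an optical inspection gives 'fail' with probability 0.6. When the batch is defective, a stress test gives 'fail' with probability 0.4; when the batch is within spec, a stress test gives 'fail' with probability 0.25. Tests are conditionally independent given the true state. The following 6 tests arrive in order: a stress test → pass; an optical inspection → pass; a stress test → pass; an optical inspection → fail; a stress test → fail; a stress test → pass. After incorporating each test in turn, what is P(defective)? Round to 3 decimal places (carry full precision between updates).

After a stress test='pass': P(defective) = 0.6·0.6000 / (0.6·0.6000 + 0.75·0.4000) ≈ 0.5455
After an optical inspection='pass': P(defective) = 0.25·0.5455 / (0.25·0.5455 + 0.4·0.4545) ≈ 0.4286
After a stress test='pass': P(defective) = 0.6·0.4286 / (0.6·0.4286 + 0.75·0.5714) ≈ 0.3750
After an optical inspection='fail': P(defective) = 0.75·0.3750 / (0.75·0.3750 + 0.6·0.6250) ≈ 0.4286
After a stress test='fail': P(defective) = 0.4·0.4286 / (0.4·0.4286 + 0.25·0.5714) ≈ 0.5455
After a stress test='pass': P(defective) = 0.6·0.5455 / (0.6·0.5455 + 0.75·0.4545) ≈ 0.4898

0.490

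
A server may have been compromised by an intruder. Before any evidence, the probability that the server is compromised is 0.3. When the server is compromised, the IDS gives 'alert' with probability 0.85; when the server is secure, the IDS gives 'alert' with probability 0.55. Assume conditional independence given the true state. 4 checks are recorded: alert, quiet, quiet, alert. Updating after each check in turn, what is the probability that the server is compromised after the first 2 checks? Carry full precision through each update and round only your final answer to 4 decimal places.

After 'alert': P(compromised) = 0.85·0.3000 / (0.85·0.3000 + 0.55·0.7000) ≈ 0.3984
After 'quiet': P(compromised) = 0.15·0.3984 / (0.15·0.3984 + 0.45·0.6016) ≈ 0.1809

0.1809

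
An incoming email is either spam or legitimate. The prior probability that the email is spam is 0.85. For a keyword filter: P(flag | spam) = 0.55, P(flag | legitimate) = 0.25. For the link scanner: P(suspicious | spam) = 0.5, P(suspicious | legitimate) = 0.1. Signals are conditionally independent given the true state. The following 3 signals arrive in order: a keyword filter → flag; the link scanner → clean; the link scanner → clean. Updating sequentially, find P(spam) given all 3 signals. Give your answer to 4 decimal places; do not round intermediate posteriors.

After a keyword filter='flag': P(spam) = 0.55·0.8500 / (0.55·0.8500 + 0.25·0.1500) ≈ 0.9257
After the link scanner='clean': P(spam) = 0.5·0.9257 / (0.5·0.9257 + 0.9·0.0743) ≈ 0.8738
After the link scanner='clean': P(spam) = 0.5·0.8738 / (0.5·0.8738 + 0.9·0.1262) ≈ 0.7937

0.7937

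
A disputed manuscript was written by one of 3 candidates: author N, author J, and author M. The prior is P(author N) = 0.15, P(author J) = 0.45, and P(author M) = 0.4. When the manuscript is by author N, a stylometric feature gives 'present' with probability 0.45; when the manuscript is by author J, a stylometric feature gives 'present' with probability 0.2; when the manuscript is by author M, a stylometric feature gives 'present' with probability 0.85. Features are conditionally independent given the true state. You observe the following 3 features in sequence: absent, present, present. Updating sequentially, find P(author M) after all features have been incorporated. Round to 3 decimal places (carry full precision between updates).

0.582

After 'absent': normaliser = 0.55·0.1500 + 0.8·0.4500 + 0.15·0.4000; P(author N) ≈ 0.1642, P(author J) ≈ 0.7164, P(author M) ≈ 0.1194
After 'present': normaliser = 0.45·0.1642 + 0.2·0.7164 + 0.85·0.1194; P(author N) ≈ 0.2319, P(author J) ≈ 0.4496, P(author M) ≈ 0.3185
After 'present': normaliser = 0.45·0.2319 + 0.2·0.4496 + 0.85·0.3185; P(author N) ≈ 0.2244, P(author J) ≈ 0.1934, P(author M) ≈ 0.5822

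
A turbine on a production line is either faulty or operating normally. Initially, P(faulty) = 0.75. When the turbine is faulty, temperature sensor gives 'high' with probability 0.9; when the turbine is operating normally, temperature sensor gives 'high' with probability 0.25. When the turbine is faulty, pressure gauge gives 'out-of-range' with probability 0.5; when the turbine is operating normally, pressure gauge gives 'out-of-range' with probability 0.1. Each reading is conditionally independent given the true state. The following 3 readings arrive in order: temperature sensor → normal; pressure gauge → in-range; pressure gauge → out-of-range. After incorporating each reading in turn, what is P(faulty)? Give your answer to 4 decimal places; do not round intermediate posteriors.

Apply Bayes' rule sequentially, carrying P(faulty) forward.
After temperature sensor='normal': P(faulty) = 0.1·0.7500 / (0.1·0.7500 + 0.75·0.2500) ≈ 0.2857
After pressure gauge='in-range': P(faulty) = 0.5·0.2857 / (0.5·0.2857 + 0.9·0.7143) ≈ 0.1818
After pressure gauge='out-of-range': P(faulty) = 0.5·0.1818 / (0.5·0.1818 + 0.1·0.8182) ≈ 0.5263

0.5263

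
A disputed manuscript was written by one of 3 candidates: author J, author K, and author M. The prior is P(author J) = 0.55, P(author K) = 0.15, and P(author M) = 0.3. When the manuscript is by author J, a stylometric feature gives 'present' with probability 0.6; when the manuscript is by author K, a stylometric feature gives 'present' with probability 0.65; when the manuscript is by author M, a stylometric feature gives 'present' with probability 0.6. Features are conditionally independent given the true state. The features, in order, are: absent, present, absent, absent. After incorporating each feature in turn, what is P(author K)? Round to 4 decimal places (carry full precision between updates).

After 'absent': normaliser = 0.4·0.5500 + 0.35·0.1500 + 0.4·0.3000; P(author J) ≈ 0.5605, P(author K) ≈ 0.1338, P(author M) ≈ 0.3057
After 'present': normaliser = 0.6·0.5605 + 0.65·0.1338 + 0.6·0.3057; P(author J) ≈ 0.5543, P(author K) ≈ 0.1433, P(author M) ≈ 0.3024
After 'absent': normaliser = 0.4·0.5543 + 0.35·0.1433 + 0.4·0.3024; P(author J) ≈ 0.5644, P(author K) ≈ 0.1277, P(author M) ≈ 0.3079
After 'absent': normaliser = 0.4·0.5644 + 0.35·0.1277 + 0.4·0.3079; P(author J) ≈ 0.5736, P(author K) ≈ 0.1135, P(author M) ≈ 0.3129

0.1135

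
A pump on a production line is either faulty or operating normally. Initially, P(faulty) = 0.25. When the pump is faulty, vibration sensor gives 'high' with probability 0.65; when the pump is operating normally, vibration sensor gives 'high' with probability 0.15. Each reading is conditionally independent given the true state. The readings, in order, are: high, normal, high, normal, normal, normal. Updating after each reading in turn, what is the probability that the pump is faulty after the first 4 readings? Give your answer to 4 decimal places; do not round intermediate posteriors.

0.5149

After 'high': P(faulty) = 0.65·0.2500 / (0.65·0.2500 + 0.15·0.7500) ≈ 0.5909
After 'normal': P(faulty) = 0.35·0.5909 / (0.35·0.5909 + 0.85·0.4091) ≈ 0.3730
After 'high': P(faulty) = 0.65·0.3730 / (0.65·0.3730 + 0.15·0.6270) ≈ 0.7205
After 'normal': P(faulty) = 0.35·0.7205 / (0.35·0.7205 + 0.85·0.2795) ≈ 0.5149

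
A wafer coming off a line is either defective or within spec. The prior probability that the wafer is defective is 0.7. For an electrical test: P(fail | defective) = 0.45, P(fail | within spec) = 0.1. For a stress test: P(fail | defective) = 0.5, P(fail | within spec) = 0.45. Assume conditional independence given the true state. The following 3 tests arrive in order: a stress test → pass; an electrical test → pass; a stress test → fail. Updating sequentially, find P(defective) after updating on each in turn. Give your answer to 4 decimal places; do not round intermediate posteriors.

0.5902

After a stress test='pass': P(defective) = 0.5·0.7000 / (0.5·0.7000 + 0.55·0.3000) ≈ 0.6796
After an electrical test='pass': P(defective) = 0.55·0.6796 / (0.55·0.6796 + 0.9·0.3204) ≈ 0.5645
After a stress test='fail': P(defective) = 0.5·0.5645 / (0.5·0.5645 + 0.45·0.4355) ≈ 0.5902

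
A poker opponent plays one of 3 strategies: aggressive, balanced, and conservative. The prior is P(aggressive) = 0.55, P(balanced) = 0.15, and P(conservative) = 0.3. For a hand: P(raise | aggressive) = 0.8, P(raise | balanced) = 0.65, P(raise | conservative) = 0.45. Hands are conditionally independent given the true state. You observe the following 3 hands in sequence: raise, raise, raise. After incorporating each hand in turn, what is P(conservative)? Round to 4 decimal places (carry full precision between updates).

After 'raise': normaliser = 0.8·0.5500 + 0.65·0.1500 + 0.45·0.3000; P(aggressive) ≈ 0.6543, P(balanced) ≈ 0.1450, P(conservative) ≈ 0.2007
After 'raise': normaliser = 0.8·0.6543 + 0.65·0.1450 + 0.45·0.2007; P(aggressive) ≈ 0.7393, P(balanced) ≈ 0.1331, P(conservative) ≈ 0.1276
After 'raise': normaliser = 0.8·0.7393 + 0.65·0.1331 + 0.45·0.1276; P(aggressive) ≈ 0.8043, P(balanced) ≈ 0.1177, P(conservative) ≈ 0.0781

0.0781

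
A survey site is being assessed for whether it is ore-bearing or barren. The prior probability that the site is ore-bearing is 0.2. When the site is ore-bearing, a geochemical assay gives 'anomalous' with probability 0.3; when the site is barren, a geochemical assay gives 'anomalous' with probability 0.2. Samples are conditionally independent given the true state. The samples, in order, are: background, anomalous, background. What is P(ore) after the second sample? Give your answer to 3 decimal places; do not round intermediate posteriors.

0.247

Each posterior becomes the prior for the next update.
After 'background': P(ore) = 0.7·0.2000 / (0.7·0.2000 + 0.8·0.8000) ≈ 0.1795
After 'anomalous': P(ore) = 0.3·0.1795 / (0.3·0.1795 + 0.2·0.8205) ≈ 0.2471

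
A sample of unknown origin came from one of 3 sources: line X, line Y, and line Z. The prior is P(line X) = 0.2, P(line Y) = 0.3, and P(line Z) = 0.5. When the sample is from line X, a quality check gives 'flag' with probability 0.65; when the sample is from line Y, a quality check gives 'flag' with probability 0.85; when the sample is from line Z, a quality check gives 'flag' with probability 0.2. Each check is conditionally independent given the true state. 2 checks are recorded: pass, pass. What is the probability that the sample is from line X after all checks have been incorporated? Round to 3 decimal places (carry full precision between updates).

After 'pass': normaliser = 0.35·0.2000 + 0.15·0.3000 + 0.8·0.5000; P(line X) ≈ 0.1359, P(line Y) ≈ 0.0874, P(line Z) ≈ 0.7767
After 'pass': normaliser = 0.35·0.1359 + 0.15·0.0874 + 0.8·0.7767; P(line X) ≈ 0.0698, P(line Y) ≈ 0.0192, P(line Z) ≈ 0.9110

0.070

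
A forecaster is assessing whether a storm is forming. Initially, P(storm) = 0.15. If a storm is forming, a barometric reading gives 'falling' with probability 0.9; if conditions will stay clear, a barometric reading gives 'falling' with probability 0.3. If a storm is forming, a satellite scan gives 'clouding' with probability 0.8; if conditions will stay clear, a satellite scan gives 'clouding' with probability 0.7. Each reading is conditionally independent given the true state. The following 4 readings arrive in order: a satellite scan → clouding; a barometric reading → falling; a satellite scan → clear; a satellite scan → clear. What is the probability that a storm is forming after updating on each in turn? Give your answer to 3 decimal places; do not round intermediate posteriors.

0.212

After a satellite scan='clouding': P(storm) = 0.8·0.1500 / (0.8·0.1500 + 0.7·0.8500) ≈ 0.1678
After a barometric reading='falling': P(storm) = 0.9·0.1678 / (0.9·0.1678 + 0.3·0.8322) ≈ 0.3770
After a satellite scan='clear': P(storm) = 0.2·0.3770 / (0.2·0.3770 + 0.3·0.6230) ≈ 0.2874
After a satellite scan='clear': P(storm) = 0.2·0.2874 / (0.2·0.2874 + 0.3·0.7126) ≈ 0.2119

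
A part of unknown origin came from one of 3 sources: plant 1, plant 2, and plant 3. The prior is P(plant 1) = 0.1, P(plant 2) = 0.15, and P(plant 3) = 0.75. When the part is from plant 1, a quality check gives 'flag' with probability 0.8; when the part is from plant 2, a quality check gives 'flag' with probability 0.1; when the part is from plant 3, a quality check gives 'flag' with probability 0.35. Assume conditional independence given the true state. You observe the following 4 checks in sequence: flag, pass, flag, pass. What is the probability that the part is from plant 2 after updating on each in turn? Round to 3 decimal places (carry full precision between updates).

0.029

After 'flag': normaliser = 0.8·0.1000 + 0.1·0.1500 + 0.35·0.7500; P(plant 1) ≈ 0.2238, P(plant 2) ≈ 0.0420, P(plant 3) ≈ 0.7343
After 'pass': normaliser = 0.2·0.2238 + 0.9·0.0420 + 0.65·0.7343; P(plant 1) ≈ 0.0800, P(plant 2) ≈ 0.0675, P(plant 3) ≈ 0.8526
After 'flag': normaliser = 0.8·0.0800 + 0.1·0.0675 + 0.35·0.8526; P(plant 1) ≈ 0.1733, P(plant 2) ≈ 0.0183, P(plant 3) ≈ 0.8084
After 'pass': normaliser = 0.2·0.1733 + 0.9·0.0183 + 0.65·0.8084; P(plant 1) ≈ 0.0601, P(plant 2) ≈ 0.0285, P(plant 3) ≈ 0.9114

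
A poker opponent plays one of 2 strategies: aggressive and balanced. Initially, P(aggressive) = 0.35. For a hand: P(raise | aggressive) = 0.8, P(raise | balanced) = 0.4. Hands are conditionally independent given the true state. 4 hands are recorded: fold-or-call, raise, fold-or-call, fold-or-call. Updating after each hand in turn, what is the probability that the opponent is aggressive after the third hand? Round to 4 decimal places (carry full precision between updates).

0.1069

After 'fold-or-call': P(aggressive) = 0.2·0.3500 / (0.2·0.3500 + 0.6·0.6500) ≈ 0.1522
After 'raise': P(aggressive) = 0.8·0.1522 / (0.8·0.1522 + 0.4·0.8478) ≈ 0.2642
After 'fold-or-call': P(aggressive) = 0.2·0.2642 / (0.2·0.2642 + 0.6·0.7358) ≈ 0.1069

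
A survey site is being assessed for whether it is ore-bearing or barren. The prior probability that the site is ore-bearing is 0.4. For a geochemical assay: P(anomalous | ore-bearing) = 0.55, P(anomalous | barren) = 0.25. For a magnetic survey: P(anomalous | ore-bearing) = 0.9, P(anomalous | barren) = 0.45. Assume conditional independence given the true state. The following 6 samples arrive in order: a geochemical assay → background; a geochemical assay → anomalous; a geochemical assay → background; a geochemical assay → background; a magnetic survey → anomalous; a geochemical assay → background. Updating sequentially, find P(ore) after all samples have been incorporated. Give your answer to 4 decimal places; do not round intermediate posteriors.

0.2754

After a geochemical assay='background': P(ore) = 0.45·0.4000 / (0.45·0.4000 + 0.75·0.6000) ≈ 0.2857
After a geochemical assay='anomalous': P(ore) = 0.55·0.2857 / (0.55·0.2857 + 0.25·0.7143) ≈ 0.4681
After a geochemical assay='background': P(ore) = 0.45·0.4681 / (0.45·0.4681 + 0.75·0.5319) ≈ 0.3455
After a geochemical assay='background': P(ore) = 0.45·0.3455 / (0.45·0.3455 + 0.75·0.6545) ≈ 0.2406
After a magnetic survey='anomalous': P(ore) = 0.9·0.2406 / (0.9·0.2406 + 0.45·0.7594) ≈ 0.3879
After a geochemical assay='background': P(ore) = 0.45·0.3879 / (0.45·0.3879 + 0.75·0.6121) ≈ 0.2754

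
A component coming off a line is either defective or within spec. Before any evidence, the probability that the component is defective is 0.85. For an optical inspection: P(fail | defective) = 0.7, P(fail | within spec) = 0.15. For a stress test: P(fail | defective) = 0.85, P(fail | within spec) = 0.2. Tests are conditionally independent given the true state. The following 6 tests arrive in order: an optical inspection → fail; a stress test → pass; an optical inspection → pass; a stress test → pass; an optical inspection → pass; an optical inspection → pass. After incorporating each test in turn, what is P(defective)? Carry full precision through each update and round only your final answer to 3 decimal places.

After an optical inspection='fail': P(defective) = 0.7·0.8500 / (0.7·0.8500 + 0.15·0.1500) ≈ 0.9636
After a stress test='pass': P(defective) = 0.15·0.9636 / (0.15·0.9636 + 0.8·0.0364) ≈ 0.8322
After an optical inspection='pass': P(defective) = 0.3·0.8322 / (0.3·0.8322 + 0.85·0.1678) ≈ 0.6364
After a stress test='pass': P(defective) = 0.15·0.6364 / (0.15·0.6364 + 0.8·0.3636) ≈ 0.2471
After an optical inspection='pass': P(defective) = 0.3·0.2471 / (0.3·0.2471 + 0.85·0.7529) ≈ 0.1038
After an optical inspection='pass': P(defective) = 0.3·0.1038 / (0.3·0.1038 + 0.85·0.8962) ≈ 0.0393

0.039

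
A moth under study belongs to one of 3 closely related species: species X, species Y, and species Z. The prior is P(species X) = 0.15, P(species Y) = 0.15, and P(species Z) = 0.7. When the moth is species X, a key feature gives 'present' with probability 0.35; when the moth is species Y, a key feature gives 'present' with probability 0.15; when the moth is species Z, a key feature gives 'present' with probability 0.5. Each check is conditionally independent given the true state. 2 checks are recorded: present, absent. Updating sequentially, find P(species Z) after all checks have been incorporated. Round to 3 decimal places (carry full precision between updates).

After 'present': normaliser = 0.35·0.1500 + 0.15·0.1500 + 0.5·0.7000; P(species X) ≈ 0.1235, P(species Y) ≈ 0.0529, P(species Z) ≈ 0.8235
After 'absent': normaliser = 0.65·0.1235 + 0.85·0.0529 + 0.5·0.8235; P(species X) ≈ 0.1495, P(species Y) ≈ 0.0838, P(species Z) ≈ 0.7667

0.767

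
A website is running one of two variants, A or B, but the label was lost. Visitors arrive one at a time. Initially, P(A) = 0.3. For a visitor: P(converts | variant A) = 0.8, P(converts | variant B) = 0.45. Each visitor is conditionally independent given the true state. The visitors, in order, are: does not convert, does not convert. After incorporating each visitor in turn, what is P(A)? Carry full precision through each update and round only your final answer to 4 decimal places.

0.0536

After 'does not convert': P(A) = 0.2·0.3000 / (0.2·0.3000 + 0.55·0.7000) ≈ 0.1348
After 'does not convert': P(A) = 0.2·0.1348 / (0.2·0.1348 + 0.55·0.8652) ≈ 0.0536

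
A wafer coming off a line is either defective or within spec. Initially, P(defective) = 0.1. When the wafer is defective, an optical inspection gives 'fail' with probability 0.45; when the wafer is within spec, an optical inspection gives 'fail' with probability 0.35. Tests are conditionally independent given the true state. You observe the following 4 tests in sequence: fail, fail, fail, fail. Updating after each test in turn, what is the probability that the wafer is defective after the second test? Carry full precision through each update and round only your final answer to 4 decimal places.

0.1552

Each posterior becomes the prior for the next update.
After 'fail': P(defective) = 0.45·0.1000 / (0.45·0.1000 + 0.35·0.9000) ≈ 0.1250
After 'fail': P(defective) = 0.45·0.1250 / (0.45·0.1250 + 0.35·0.8750) ≈ 0.1552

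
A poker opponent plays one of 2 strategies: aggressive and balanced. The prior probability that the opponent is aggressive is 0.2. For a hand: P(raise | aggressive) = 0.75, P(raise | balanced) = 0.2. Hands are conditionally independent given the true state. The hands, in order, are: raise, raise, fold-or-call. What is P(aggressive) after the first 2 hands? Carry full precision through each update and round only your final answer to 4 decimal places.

0.7785

After 'raise': P(aggressive) = 0.75·0.2000 / (0.75·0.2000 + 0.2·0.8000) ≈ 0.4839
After 'raise': P(aggressive) = 0.75·0.4839 / (0.75·0.4839 + 0.2·0.5161) ≈ 0.7785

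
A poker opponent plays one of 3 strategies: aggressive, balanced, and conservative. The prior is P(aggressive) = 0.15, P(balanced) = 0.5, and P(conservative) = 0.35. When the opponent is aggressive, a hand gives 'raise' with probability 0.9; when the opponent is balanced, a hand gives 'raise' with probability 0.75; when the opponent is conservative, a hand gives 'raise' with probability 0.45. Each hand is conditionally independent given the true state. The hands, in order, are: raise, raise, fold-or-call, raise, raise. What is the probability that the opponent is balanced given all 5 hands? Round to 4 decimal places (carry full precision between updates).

Apply Bayes' rule sequentially, carrying P(balanced) forward.
After 'raise': normaliser = 0.9·0.1500 + 0.75·0.5000 + 0.45·0.3500; P(aggressive) ≈ 0.2022, P(balanced) ≈ 0.5618, P(conservative) ≈ 0.2360
After 'raise': normaliser = 0.9·0.2022 + 0.75·0.5618 + 0.45·0.2360; P(aggressive) ≈ 0.2565, P(balanced) ≈ 0.5938, P(conservative) ≈ 0.1496
After 'fold-or-call': normaliser = 0.1·0.2565 + 0.25·0.5938 + 0.55·0.1496; P(aggressive) ≈ 0.1000, P(balanced) ≈ 0.5790, P(conservative) ≈ 0.3210
After 'raise': normaliser = 0.9·0.1000 + 0.75·0.5790 + 0.45·0.3210; P(aggressive) ≈ 0.1346, P(balanced) ≈ 0.6494, P(conservative) ≈ 0.2160
After 'raise': normaliser = 0.9·0.1346 + 0.75·0.6494 + 0.45·0.2160; P(aggressive) ≈ 0.1718, P(balanced) ≈ 0.6904, P(conservative) ≈ 0.1378

0.6904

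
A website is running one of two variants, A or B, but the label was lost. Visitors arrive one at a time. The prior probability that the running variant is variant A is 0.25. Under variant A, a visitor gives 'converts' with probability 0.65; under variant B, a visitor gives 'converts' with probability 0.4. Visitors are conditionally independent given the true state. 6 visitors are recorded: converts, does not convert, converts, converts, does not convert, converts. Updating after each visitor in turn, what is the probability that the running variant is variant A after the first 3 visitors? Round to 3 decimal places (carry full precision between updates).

After 'converts': P(A) = 0.65·0.2500 / (0.65·0.2500 + 0.4·0.7500) ≈ 0.3514
After 'does not convert': P(A) = 0.35·0.3514 / (0.35·0.3514 + 0.6·0.6486) ≈ 0.2401
After 'converts': P(A) = 0.65·0.2401 / (0.65·0.2401 + 0.4·0.7599) ≈ 0.3393

0.339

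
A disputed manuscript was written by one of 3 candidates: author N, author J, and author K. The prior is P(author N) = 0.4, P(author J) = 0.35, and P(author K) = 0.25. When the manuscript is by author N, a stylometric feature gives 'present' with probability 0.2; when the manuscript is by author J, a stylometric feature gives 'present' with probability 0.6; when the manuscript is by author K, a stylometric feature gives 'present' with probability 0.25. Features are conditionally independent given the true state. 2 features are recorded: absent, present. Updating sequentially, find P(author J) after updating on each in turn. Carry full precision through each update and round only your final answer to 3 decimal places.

After 'absent': normaliser = 0.8·0.4000 + 0.4·0.3500 + 0.75·0.2500; P(author N) ≈ 0.4942, P(author J) ≈ 0.2162, P(author K) ≈ 0.2896
After 'present': normaliser = 0.2·0.4942 + 0.6·0.2162 + 0.25·0.2896; P(author N) ≈ 0.3284, P(author J) ≈ 0.4310, P(author K) ≈ 0.2405

0.431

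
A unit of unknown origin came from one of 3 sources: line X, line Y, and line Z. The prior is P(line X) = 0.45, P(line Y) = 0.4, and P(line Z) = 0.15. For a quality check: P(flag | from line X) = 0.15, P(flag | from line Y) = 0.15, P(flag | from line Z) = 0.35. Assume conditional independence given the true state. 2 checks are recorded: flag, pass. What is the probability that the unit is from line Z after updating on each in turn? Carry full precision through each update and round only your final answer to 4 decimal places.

After 'flag': normaliser = 0.15·0.4500 + 0.15·0.4000 + 0.35·0.1500; P(line X) ≈ 0.3750, P(line Y) ≈ 0.3333, P(line Z) ≈ 0.2917
After 'pass': normaliser = 0.85·0.3750 + 0.85·0.3333 + 0.65·0.2917; P(line X) ≈ 0.4026, P(line Y) ≈ 0.3579, P(line Z) ≈ 0.2395

0.2395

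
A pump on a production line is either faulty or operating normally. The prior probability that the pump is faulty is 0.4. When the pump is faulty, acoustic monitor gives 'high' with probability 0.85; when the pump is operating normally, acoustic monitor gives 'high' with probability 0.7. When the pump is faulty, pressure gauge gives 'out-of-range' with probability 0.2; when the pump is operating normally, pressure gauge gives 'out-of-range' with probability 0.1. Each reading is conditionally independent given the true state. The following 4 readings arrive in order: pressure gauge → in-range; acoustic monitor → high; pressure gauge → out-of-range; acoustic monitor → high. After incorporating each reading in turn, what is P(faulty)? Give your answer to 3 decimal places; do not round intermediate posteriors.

After pressure gauge='in-range': P(faulty) = 0.8·0.4000 / (0.8·0.4000 + 0.9·0.6000) ≈ 0.3721
After acoustic monitor='high': P(faulty) = 0.85·0.3721 / (0.85·0.3721 + 0.7·0.6279) ≈ 0.4185
After pressure gauge='out-of-range': P(faulty) = 0.2·0.4185 / (0.2·0.4185 + 0.1·0.5815) ≈ 0.5900
After acoustic monitor='high': P(faulty) = 0.85·0.5900 / (0.85·0.5900 + 0.7·0.4100) ≈ 0.6360

0.636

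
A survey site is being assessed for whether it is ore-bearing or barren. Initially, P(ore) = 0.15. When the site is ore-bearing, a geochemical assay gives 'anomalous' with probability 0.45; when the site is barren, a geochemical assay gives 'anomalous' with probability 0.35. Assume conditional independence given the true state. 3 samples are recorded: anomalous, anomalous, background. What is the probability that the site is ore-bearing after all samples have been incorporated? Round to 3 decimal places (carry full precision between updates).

After 'anomalous': P(ore) = 0.45·0.1500 / (0.45·0.1500 + 0.35·0.8500) ≈ 0.1849
After 'anomalous': P(ore) = 0.45·0.1849 / (0.45·0.1849 + 0.35·0.8151) ≈ 0.2258
After 'background': P(ore) = 0.55·0.2258 / (0.55·0.2258 + 0.65·0.7742) ≈ 0.1980

0.198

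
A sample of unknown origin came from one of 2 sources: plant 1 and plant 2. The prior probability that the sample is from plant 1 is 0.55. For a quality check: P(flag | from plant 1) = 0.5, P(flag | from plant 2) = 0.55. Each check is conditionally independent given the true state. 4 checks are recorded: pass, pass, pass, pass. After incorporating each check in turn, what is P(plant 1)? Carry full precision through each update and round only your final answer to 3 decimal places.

0.651

After 'pass': P(plant 1) = 0.5·0.5500 / (0.5·0.5500 + 0.45·0.4500) ≈ 0.5759
After 'pass': P(plant 1) = 0.5·0.5759 / (0.5·0.5759 + 0.45·0.4241) ≈ 0.6014
After 'pass': P(plant 1) = 0.5·0.6014 / (0.5·0.6014 + 0.45·0.3986) ≈ 0.6264
After 'pass': P(plant 1) = 0.5·0.6264 / (0.5·0.6264 + 0.45·0.3736) ≈ 0.6507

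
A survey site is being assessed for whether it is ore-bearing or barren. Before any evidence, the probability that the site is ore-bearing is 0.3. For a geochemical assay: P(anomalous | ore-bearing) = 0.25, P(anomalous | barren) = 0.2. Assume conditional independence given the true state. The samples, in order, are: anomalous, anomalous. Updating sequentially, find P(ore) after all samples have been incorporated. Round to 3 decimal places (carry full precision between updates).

0.401

After 'anomalous': P(ore) = 0.25·0.3000 / (0.25·0.3000 + 0.2·0.7000) ≈ 0.3488
After 'anomalous': P(ore) = 0.25·0.3488 / (0.25·0.3488 + 0.2·0.6512) ≈ 0.4011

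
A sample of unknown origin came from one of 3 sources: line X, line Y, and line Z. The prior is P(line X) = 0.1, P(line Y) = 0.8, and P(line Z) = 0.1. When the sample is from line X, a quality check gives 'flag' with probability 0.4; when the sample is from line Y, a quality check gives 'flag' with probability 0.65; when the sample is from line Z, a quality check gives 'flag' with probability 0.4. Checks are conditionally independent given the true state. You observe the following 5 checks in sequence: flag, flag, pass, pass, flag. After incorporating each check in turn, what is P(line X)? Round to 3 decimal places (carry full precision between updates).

Apply Bayes' rule sequentially, carrying P(line X) forward.
After 'flag': normaliser = 0.4·0.1000 + 0.65·0.8000 + 0.4·0.1000; P(line X) ≈ 0.0667, P(line Y) ≈ 0.8667, P(line Z) ≈ 0.0667
After 'flag': normaliser = 0.4·0.0667 + 0.65·0.8667 + 0.4·0.0667; P(line X) ≈ 0.0432, P(line Y) ≈ 0.9135, P(line Z) ≈ 0.0432
After 'pass': normaliser = 0.6·0.0432 + 0.35·0.9135 + 0.6·0.0432; P(line X) ≈ 0.0698, P(line Y) ≈ 0.8604, P(line Z) ≈ 0.0698
After 'pass': normaliser = 0.6·0.0698 + 0.35·0.8604 + 0.6·0.0698; P(line X) ≈ 0.1088, P(line Y) ≈ 0.7823, P(line Z) ≈ 0.1088
After 'flag': normaliser = 0.4·0.1088 + 0.65·0.7823 + 0.4·0.1088; P(line X) ≈ 0.0731, P(line Y) ≈ 0.8538, P(line Z) ≈ 0.0731

0.073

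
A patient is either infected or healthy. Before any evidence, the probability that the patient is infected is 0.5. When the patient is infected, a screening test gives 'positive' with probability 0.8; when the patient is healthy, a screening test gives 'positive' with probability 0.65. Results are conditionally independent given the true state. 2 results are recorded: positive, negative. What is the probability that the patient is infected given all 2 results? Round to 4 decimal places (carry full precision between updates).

0.4129

Each posterior becomes the prior for the next update.
After 'positive': P(infected) = 0.8·0.5000 / (0.8·0.5000 + 0.65·0.5000) ≈ 0.5517
After 'negative': P(infected) = 0.2·0.5517 / (0.2·0.5517 + 0.35·0.4483) ≈ 0.4129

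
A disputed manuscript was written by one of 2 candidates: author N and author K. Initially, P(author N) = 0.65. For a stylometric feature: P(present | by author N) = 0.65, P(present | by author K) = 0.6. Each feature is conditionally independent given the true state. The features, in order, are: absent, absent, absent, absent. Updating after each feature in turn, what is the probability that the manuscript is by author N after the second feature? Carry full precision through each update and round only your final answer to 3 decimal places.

After 'absent': P(author N) = 0.35·0.6500 / (0.35·0.6500 + 0.4·0.3500) ≈ 0.6190
After 'absent': P(author N) = 0.35·0.6190 / (0.35·0.6190 + 0.4·0.3810) ≈ 0.5871

0.587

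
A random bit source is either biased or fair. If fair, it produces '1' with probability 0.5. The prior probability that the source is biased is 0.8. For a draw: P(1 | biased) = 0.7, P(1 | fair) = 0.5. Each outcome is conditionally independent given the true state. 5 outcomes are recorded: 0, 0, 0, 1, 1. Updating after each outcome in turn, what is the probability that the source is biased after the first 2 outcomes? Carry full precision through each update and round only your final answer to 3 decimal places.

0.590

After '0': P(biased) = 0.3·0.8000 / (0.3·0.8000 + 0.5·0.2000) ≈ 0.7059
After '0': P(biased) = 0.3·0.7059 / (0.3·0.7059 + 0.5·0.2941) ≈ 0.5902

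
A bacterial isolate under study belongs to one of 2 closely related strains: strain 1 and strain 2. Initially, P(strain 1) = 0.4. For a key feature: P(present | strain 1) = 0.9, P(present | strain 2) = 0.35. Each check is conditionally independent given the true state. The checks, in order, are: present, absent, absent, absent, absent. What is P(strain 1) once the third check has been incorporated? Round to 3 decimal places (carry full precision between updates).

After 'present': P(strain 1) = 0.9·0.4000 / (0.9·0.4000 + 0.35·0.6000) ≈ 0.6316
After 'absent': P(strain 1) = 0.1·0.6316 / (0.1·0.6316 + 0.65·0.3684) ≈ 0.2087
After 'absent': P(strain 1) = 0.1·0.2087 / (0.1·0.2087 + 0.65·0.7913) ≈ 0.0390

0.039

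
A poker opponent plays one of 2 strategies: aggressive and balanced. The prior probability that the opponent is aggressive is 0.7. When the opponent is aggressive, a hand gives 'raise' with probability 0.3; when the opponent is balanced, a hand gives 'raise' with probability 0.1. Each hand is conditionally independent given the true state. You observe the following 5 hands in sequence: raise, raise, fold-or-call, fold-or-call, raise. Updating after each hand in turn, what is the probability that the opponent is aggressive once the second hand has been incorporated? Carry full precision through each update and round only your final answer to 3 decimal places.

After 'raise': P(aggressive) = 0.3·0.7000 / (0.3·0.7000 + 0.1·0.3000) ≈ 0.8750
After 'raise': P(aggressive) = 0.3·0.8750 / (0.3·0.8750 + 0.1·0.1250) ≈ 0.9545

0.955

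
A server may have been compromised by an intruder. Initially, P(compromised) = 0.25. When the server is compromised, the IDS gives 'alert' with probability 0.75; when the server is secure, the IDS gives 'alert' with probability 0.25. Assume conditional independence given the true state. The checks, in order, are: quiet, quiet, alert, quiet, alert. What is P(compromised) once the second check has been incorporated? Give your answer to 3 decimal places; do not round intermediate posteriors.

0.036

After 'quiet': P(compromised) = 0.25·0.2500 / (0.25·0.2500 + 0.75·0.7500) ≈ 0.1000
After 'quiet': P(compromised) = 0.25·0.1000 / (0.25·0.1000 + 0.75·0.9000) ≈ 0.0357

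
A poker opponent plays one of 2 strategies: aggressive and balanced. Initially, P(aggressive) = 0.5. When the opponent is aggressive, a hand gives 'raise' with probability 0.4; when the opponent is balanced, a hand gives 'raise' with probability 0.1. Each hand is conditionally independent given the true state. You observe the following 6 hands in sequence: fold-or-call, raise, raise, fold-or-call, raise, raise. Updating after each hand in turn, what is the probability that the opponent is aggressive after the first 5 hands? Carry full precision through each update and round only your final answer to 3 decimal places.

After 'fold-or-call': P(aggressive) = 0.6·0.5000 / (0.6·0.5000 + 0.9·0.5000) ≈ 0.4000
After 'raise': P(aggressive) = 0.4·0.4000 / (0.4·0.4000 + 0.1·0.6000) ≈ 0.7273
After 'raise': P(aggressive) = 0.4·0.7273 / (0.4·0.7273 + 0.1·0.2727) ≈ 0.9143
After 'fold-or-call': P(aggressive) = 0.6·0.9143 / (0.6·0.9143 + 0.9·0.0857) ≈ 0.8767
After 'raise': P(aggressive) = 0.4·0.8767 / (0.4·0.8767 + 0.1·0.1233) ≈ 0.9660

0.966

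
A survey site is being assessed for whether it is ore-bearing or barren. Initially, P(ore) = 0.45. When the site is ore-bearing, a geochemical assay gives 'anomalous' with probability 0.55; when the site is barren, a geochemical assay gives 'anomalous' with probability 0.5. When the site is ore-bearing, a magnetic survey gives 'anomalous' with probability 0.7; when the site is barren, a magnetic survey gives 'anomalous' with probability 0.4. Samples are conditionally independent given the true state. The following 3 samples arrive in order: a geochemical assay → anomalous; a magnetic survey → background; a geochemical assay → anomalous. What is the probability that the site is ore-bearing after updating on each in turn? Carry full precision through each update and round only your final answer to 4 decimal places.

0.3311

After a geochemical assay='anomalous': P(ore) = 0.55·0.4500 / (0.55·0.4500 + 0.5·0.5500) ≈ 0.4737
After a magnetic survey='background': P(ore) = 0.3·0.4737 / (0.3·0.4737 + 0.6·0.5263) ≈ 0.3103
After a geochemical assay='anomalous': P(ore) = 0.55·0.3103 / (0.55·0.3103 + 0.5·0.6897) ≈ 0.3311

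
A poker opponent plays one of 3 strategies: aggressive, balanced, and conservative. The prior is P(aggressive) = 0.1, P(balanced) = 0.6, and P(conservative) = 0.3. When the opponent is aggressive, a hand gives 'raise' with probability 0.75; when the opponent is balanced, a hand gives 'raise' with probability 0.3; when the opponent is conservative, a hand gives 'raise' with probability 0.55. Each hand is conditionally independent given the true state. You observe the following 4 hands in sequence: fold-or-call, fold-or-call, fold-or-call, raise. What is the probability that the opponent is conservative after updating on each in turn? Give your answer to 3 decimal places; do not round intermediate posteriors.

After 'fold-or-call': normaliser = 0.25·0.1000 + 0.7·0.6000 + 0.45·0.3000; P(aggressive) ≈ 0.0431, P(balanced) ≈ 0.7241, P(conservative) ≈ 0.2328
After 'fold-or-call': normaliser = 0.25·0.0431 + 0.7·0.7241 + 0.45·0.2328; P(aggressive) ≈ 0.0173, P(balanced) ≈ 0.8144, P(conservative) ≈ 0.1683
After 'fold-or-call': normaliser = 0.25·0.0173 + 0.7·0.8144 + 0.45·0.1683; P(aggressive) ≈ 0.0067, P(balanced) ≈ 0.8769, P(conservative) ≈ 0.1165
After 'raise': normaliser = 0.75·0.0067 + 0.3·0.8769 + 0.55·0.1165; P(aggressive) ≈ 0.0150, P(balanced) ≈ 0.7921, P(conservative) ≈ 0.1929

0.193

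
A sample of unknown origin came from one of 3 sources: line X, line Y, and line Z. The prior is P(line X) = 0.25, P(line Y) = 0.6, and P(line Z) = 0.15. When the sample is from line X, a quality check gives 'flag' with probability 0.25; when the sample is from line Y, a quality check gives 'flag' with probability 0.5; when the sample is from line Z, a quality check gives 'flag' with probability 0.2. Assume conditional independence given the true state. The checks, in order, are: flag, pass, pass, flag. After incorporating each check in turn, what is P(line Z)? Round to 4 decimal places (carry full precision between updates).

0.0766

After 'flag': normaliser = 0.25·0.2500 + 0.5·0.6000 + 0.2·0.1500; P(line X) ≈ 0.1592, P(line Y) ≈ 0.7643, P(line Z) ≈ 0.0764
After 'pass': normaliser = 0.75·0.1592 + 0.5·0.7643 + 0.8·0.0764; P(line X) ≈ 0.2122, P(line Y) ≈ 0.6791, P(line Z) ≈ 0.1087
After 'pass': normaliser = 0.75·0.2122 + 0.5·0.6791 + 0.8·0.1087; P(line X) ≈ 0.2718, P(line Y) ≈ 0.5798, P(line Z) ≈ 0.1484
After 'flag': normaliser = 0.25·0.2718 + 0.5·0.5798 + 0.2·0.1484; P(line X) ≈ 0.1753, P(line Y) ≈ 0.7481, P(line Z) ≈ 0.0766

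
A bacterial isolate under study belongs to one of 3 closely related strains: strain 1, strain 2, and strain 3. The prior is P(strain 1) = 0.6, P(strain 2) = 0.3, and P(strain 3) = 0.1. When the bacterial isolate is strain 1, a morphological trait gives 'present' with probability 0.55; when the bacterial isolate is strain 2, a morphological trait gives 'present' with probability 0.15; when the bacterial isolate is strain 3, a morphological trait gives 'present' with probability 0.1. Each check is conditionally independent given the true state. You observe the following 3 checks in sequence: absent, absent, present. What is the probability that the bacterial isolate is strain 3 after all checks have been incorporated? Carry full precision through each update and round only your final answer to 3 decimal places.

Apply Bayes' rule sequentially, carrying P(strain 3) forward.
After 'absent': normaliser = 0.45·0.6000 + 0.85·0.3000 + 0.9·0.1000; P(strain 1) ≈ 0.4390, P(strain 2) ≈ 0.4146, P(strain 3) ≈ 0.1463
After 'absent': normaliser = 0.45·0.4390 + 0.85·0.4146 + 0.9·0.1463; P(strain 1) ≈ 0.2898, P(strain 2) ≈ 0.5170, P(strain 3) ≈ 0.1932
After 'present': normaliser = 0.55·0.2898 + 0.15·0.5170 + 0.1·0.1932; P(strain 1) ≈ 0.6220, P(strain 2) ≈ 0.3026, P(strain 3) ≈ 0.0754

0.075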